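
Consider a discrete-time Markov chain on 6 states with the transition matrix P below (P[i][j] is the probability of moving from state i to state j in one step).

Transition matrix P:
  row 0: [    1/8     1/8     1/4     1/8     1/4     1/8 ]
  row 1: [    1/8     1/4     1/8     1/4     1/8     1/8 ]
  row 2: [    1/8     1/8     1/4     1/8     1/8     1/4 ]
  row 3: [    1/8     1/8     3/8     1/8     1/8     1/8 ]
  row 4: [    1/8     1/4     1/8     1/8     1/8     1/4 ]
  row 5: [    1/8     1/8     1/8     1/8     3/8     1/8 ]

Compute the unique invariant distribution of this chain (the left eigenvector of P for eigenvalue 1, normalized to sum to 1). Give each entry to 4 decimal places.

π = [0.1250, 0.1691, 0.2025, 0.1461, 0.1840, 0.1733]

Balance equations π_j = Σ_i π_i·P[i][j]:
  π_0 = 1/8·π_0 + 1/8·π_1 + 1/8·π_2 + 1/8·π_3 + 1/8·π_4 + 1/8·π_5
  π_1 = 1/8·π_0 + 1/4·π_1 + 1/8·π_2 + 1/8·π_3 + 1/4·π_4 + 1/8·π_5
  π_2 = 1/4·π_0 + 1/8·π_1 + 1/4·π_2 + 3/8·π_3 + 1/8·π_4 + 1/8·π_5
  π_3 = 1/8·π_0 + 1/4·π_1 + 1/8·π_2 + 1/8·π_3 + 1/8·π_4 + 1/8·π_5
  π_4 = 1/4·π_0 + 1/8·π_1 + 1/8·π_2 + 1/8·π_3 + 1/8·π_4 + 3/8·π_5
  normalize: π_0 + π_1 + π_2 + π_3 + π_4 + π_5 = 1
Solving the linear system gives exactly π = [1/8, 137/810, 82/405, 947/6480, 149/810, 1123/6480].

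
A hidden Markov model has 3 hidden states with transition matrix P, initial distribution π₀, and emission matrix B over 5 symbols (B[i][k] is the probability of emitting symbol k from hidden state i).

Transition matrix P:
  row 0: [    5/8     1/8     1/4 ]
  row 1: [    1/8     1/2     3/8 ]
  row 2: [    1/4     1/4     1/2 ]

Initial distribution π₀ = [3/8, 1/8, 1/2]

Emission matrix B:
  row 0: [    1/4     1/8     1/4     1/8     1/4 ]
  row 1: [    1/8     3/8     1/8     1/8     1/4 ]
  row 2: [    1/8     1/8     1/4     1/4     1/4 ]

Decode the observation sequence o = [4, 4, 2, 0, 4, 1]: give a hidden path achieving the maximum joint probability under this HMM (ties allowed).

t=0: δ = [9.375e-02, 3.125e-02, 1.250e-01]  (obs o_0=4)
t=1: δ = [1.465e-02, 7.812e-03, 1.562e-02]  ψ = [0, 2, 2]  (obs o_1=4)
t=2: δ = [2.289e-03, 4.883e-04, 1.953e-03]  ψ = [0, 1, 2]  (obs o_2=2)
t=3: δ = [3.576e-04, 6.104e-05, 1.221e-04]  ψ = [0, 2, 2]  (obs o_3=0)
t=4: δ = [5.588e-05, 1.118e-05, 2.235e-05]  ψ = [0, 0, 0]  (obs o_4=4)
t=5: δ = [4.366e-06, 2.619e-06, 1.746e-06]  ψ = [0, 0, 0]  (obs o_5=1)
backtrack: best end state = 0; path = [0, 0, 0, 0, 0, 0]

path = [0, 0, 0, 0, 0, 0]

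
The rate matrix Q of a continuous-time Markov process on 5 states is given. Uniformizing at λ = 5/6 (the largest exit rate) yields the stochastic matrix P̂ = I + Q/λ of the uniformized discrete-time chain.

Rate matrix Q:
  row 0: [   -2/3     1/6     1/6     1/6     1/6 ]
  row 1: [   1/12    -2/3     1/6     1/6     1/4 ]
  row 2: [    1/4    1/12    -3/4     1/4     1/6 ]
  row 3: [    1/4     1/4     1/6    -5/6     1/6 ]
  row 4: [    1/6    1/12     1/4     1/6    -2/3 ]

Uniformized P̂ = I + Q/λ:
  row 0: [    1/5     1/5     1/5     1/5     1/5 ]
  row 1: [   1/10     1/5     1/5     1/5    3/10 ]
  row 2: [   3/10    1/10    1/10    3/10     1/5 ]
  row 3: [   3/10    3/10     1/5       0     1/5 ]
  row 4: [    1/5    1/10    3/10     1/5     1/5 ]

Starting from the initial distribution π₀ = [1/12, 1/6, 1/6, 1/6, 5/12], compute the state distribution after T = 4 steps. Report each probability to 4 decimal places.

t=0: π = [0.0833, 0.1667, 0.1667, 0.1667, 0.4167]
t=1: π = [0.2167, 0.1583, 0.2250, 0.1833, 0.2167]
t=2: π = [0.2250, 0.1742, 0.1992, 0.1858, 0.2158]
t=3: π = [0.2211, 0.1771, 0.2017, 0.1828, 0.2174]
t=4: π = [0.2207, 0.1764, 0.2016, 0.1836, 0.2177]

π = [0.2207, 0.1764, 0.2016, 0.1836, 0.2177]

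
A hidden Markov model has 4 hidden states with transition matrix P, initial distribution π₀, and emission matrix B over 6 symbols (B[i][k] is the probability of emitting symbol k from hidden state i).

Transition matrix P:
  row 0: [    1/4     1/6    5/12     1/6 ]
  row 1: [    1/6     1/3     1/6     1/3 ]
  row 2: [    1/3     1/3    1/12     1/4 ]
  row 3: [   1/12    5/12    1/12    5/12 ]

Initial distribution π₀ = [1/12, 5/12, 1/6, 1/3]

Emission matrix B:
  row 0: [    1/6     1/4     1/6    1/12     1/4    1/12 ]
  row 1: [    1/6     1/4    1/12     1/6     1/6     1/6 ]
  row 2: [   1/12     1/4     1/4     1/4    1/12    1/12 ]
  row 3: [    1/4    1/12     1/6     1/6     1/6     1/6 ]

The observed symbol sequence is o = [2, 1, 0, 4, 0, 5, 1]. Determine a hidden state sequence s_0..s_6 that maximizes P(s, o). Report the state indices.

t=0: δ = [1.389e-02, 3.472e-02, 4.167e-02, 5.556e-02]  (obs o_0=2)
t=1: δ = [3.472e-03, 5.787e-03, 1.447e-03, 1.929e-03]  ψ = [2, 3, 0, 3]  (obs o_1=1)
t=2: δ = [1.608e-04, 3.215e-04, 1.206e-04, 4.823e-04]  ψ = [1, 1, 0, 1]  (obs o_2=0)
t=3: δ = [1.340e-05, 3.349e-05, 5.582e-06, 3.349e-05]  ψ = [1, 3, 0, 3]  (obs o_3=4)
t=4: δ = [9.303e-07, 2.326e-06, 4.651e-07, 3.489e-06]  ψ = [1, 3, 0, 3]  (obs o_4=0)
t=5: δ = [3.230e-08, 2.423e-07, 3.230e-08, 2.423e-07]  ψ = [1, 3, 0, 3]  (obs o_5=5)
t=6: δ = [1.009e-08, 2.524e-08, 1.009e-08, 8.412e-09]  ψ = [1, 3, 1, 3]  (obs o_6=1)
backtrack: best end state = 1; path = [3, 1, 3, 3, 3, 3, 1]

path = [3, 1, 3, 3, 3, 3, 1]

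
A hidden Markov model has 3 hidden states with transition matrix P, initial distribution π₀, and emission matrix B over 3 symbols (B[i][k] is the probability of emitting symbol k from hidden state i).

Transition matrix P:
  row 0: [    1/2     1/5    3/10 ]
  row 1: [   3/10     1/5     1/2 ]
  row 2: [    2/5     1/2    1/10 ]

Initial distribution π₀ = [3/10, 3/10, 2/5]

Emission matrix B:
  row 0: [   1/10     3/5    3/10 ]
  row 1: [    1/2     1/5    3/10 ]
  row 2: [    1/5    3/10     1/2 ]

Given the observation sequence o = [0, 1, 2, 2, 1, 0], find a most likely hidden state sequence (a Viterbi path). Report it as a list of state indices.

path = [1, 0, 2, 1, 2, 1]

t=0: δ = [3.000e-02, 1.500e-01, 8.000e-02]  (obs o_0=0)
t=1: δ = [2.700e-02, 8.000e-03, 2.250e-02]  ψ = [1, 2, 1]  (obs o_1=1)
t=2: δ = [4.050e-03, 3.375e-03, 4.050e-03]  ψ = [0, 2, 0]  (obs o_2=2)
t=3: δ = [6.075e-04, 6.075e-04, 8.437e-04]  ψ = [0, 2, 1]  (obs o_3=2)
t=4: δ = [2.025e-04, 8.438e-05, 9.113e-05]  ψ = [2, 2, 1]  (obs o_4=1)
t=5: δ = [1.013e-05, 2.278e-05, 1.215e-05]  ψ = [0, 2, 0]  (obs o_5=0)
backtrack: best end state = 1; path = [1, 0, 2, 1, 2, 1]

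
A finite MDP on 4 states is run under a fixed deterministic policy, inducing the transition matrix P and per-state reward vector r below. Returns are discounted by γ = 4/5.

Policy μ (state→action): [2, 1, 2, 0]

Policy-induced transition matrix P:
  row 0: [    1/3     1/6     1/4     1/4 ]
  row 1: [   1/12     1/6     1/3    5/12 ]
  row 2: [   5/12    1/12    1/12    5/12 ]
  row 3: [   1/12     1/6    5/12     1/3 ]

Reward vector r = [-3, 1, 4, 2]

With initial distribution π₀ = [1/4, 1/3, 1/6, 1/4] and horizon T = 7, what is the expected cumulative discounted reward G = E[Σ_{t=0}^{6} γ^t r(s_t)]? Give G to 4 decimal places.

G = 4.5653

t=0: π = [0.2500, 0.3333, 0.1667, 0.2500], E[r] = 0.7500, γ^t·E[r] = 0.750000, running G = 0.750000
t=1: π = [0.2014, 0.1528, 0.2917, 0.3542], E[r] = 1.4236, γ^t·E[r] = 1.138889, running G = 1.888889
t=2: π = [0.2309, 0.1424, 0.2731, 0.3536], E[r] = 1.2494, γ^t·E[r] = 0.799630, running G = 2.688519
t=3: π = [0.2321, 0.1439, 0.2753, 0.3487], E[r] = 1.2461, γ^t·E[r] = 0.638000, running G = 3.326519
t=4: π = [0.2331, 0.1437, 0.2742, 0.3489], E[r] = 1.2392, γ^t·E[r] = 0.507557, running G = 3.834076
t=5: π = [0.2330, 0.1438, 0.2744, 0.3487], E[r] = 1.2399, γ^t·E[r] = 0.406297, running G = 4.240372
t=6: π = [0.2331, 0.1438, 0.2744, 0.3488], E[r] = 1.2396, γ^t·E[r] = 0.324959, running G = 4.565331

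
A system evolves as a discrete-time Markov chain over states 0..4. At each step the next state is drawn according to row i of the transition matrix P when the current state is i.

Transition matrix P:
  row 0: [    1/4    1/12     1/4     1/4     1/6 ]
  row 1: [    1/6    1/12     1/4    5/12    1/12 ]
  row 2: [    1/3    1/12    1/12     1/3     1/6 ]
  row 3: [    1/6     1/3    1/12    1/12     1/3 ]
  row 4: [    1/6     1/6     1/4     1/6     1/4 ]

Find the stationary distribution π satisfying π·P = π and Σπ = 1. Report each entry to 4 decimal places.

Balance equations π_j = Σ_i π_i·P[i][j]:
  π_0 = 1/4·π_0 + 1/6·π_1 + 1/3·π_2 + 1/6·π_3 + 1/6·π_4
  π_1 = 1/12·π_0 + 1/12·π_1 + 1/12·π_2 + 1/3·π_3 + 1/6·π_4
  π_2 = 1/4·π_0 + 1/4·π_1 + 1/12·π_2 + 1/12·π_3 + 1/4·π_4
  π_3 = 1/4·π_0 + 5/12·π_1 + 1/3·π_2 + 1/12·π_3 + 1/6·π_4
  normalize: π_0 + π_1 + π_2 + π_3 + π_4 = 1
Solving the linear system gives exactly π = [2753/12824, 4093/25648, 4635/25648, 861/3664, 5387/25648].

π = [0.2147, 0.1596, 0.1807, 0.2350, 0.2100]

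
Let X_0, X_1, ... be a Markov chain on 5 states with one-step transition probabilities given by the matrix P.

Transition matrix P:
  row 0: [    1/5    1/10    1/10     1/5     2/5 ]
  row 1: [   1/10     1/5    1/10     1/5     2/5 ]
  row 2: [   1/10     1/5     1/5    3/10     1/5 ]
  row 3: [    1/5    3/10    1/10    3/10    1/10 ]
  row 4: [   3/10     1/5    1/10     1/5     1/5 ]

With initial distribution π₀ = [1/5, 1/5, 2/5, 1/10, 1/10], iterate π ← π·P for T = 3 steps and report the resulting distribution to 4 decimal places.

t=0: π = [0.2000, 0.2000, 0.4000, 0.1000, 0.1000]
t=1: π = [0.1500, 0.1900, 0.1400, 0.2500, 0.2700]
t=2: π = [0.1940, 0.2100, 0.1140, 0.2390, 0.2430]
t=3: π = [0.1919, 0.2045, 0.1114, 0.2353, 0.2569]

π = [0.1919, 0.2045, 0.1114, 0.2353, 0.2569]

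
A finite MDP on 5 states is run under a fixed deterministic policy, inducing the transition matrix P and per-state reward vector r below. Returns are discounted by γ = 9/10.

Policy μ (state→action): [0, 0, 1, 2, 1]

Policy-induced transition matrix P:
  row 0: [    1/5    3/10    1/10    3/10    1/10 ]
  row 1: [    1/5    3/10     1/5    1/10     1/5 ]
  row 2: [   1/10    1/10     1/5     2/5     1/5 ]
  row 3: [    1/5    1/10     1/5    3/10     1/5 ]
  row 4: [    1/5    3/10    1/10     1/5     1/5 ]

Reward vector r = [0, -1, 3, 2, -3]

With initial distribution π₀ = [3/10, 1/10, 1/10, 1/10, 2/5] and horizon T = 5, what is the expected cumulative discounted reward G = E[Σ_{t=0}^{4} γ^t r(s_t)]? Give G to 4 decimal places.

t=0: π = [0.3000, 0.1000, 0.1000, 0.1000, 0.4000], E[r] = -0.8000, γ^t·E[r] = -0.800000, running G = -0.800000
t=1: π = [0.1900, 0.2600, 0.1300, 0.2500, 0.1700], E[r] = 0.1200, γ^t·E[r] = 0.108000, running G = -0.692000
t=2: π = [0.1870, 0.2240, 0.1640, 0.2440, 0.1810], E[r] = 0.2130, γ^t·E[r] = 0.172530, running G = -0.519470
t=3: π = [0.1836, 0.2184, 0.1632, 0.2535, 0.1813], E[r] = 0.2343, γ^t·E[r] = 0.170805, running G = -0.348665
t=4: π = [0.1837, 0.2167, 0.1635, 0.2545, 0.1816], E[r] = 0.2380, γ^t·E[r] = 0.156132, running G = -0.192533

G = -0.1925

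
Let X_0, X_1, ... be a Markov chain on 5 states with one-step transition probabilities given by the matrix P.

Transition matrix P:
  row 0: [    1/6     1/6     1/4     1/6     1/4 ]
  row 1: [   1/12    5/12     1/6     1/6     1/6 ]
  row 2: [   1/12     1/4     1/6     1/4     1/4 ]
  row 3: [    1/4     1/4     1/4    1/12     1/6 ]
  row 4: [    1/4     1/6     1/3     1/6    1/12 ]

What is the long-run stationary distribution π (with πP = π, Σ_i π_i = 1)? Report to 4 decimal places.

Balance equations π_j = Σ_i π_i·P[i][j]:
  π_0 = 1/6·π_0 + 1/12·π_1 + 1/12·π_2 + 1/4·π_3 + 1/4·π_4
  π_1 = 1/6·π_0 + 5/12·π_1 + 1/4·π_2 + 1/4·π_3 + 1/6·π_4
  π_2 = 1/4·π_0 + 1/6·π_1 + 1/6·π_2 + 1/4·π_3 + 1/3·π_4
  π_3 = 1/6·π_0 + 1/6·π_1 + 1/4·π_2 + 1/12·π_3 + 1/6·π_4
  normalize: π_0 + π_1 + π_2 + π_3 + π_4 = 1
Solving the linear system gives exactly π = [3341/21513, 5726/21513, 1609/7171, 1227/7171, 3938/21513].

π = [0.1553, 0.2662, 0.2244, 0.1711, 0.1831]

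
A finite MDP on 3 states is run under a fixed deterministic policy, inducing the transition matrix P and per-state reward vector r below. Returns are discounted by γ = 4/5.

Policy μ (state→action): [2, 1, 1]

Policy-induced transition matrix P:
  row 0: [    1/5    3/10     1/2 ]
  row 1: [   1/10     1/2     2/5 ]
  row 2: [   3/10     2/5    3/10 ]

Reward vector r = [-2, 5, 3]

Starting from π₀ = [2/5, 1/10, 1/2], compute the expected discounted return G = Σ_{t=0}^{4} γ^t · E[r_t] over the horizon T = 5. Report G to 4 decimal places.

t=0: π = [0.4000, 0.1000, 0.5000], E[r] = 1.2000, γ^t·E[r] = 1.200000, running G = 1.200000
t=1: π = [0.2400, 0.3700, 0.3900], E[r] = 2.5400, γ^t·E[r] = 2.032000, running G = 3.232000
t=2: π = [0.2020, 0.4130, 0.3850], E[r] = 2.8160, γ^t·E[r] = 1.802240, running G = 5.034240
t=3: π = [0.1972, 0.4211, 0.3817], E[r] = 2.8562, γ^t·E[r] = 1.462374, running G = 6.496614
t=4: π = [0.1961, 0.4224, 0.3816], E[r] = 2.8645, γ^t·E[r] = 1.173291, running G = 7.669905

G = 7.6699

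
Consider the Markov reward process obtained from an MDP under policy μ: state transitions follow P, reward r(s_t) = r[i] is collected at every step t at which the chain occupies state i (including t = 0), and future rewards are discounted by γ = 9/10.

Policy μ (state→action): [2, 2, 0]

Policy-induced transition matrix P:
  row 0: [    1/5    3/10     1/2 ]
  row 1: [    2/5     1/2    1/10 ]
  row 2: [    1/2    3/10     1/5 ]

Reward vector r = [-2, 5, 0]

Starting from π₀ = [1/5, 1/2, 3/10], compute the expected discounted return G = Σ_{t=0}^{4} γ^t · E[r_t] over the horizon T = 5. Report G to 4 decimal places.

t=0: π = [0.2000, 0.5000, 0.3000], E[r] = 2.1000, γ^t·E[r] = 2.100000, running G = 2.100000
t=1: π = [0.3900, 0.4000, 0.2100], E[r] = 1.2200, γ^t·E[r] = 1.098000, running G = 3.198000
t=2: π = [0.3430, 0.3800, 0.2770], E[r] = 1.2140, γ^t·E[r] = 0.983340, running G = 4.181340
t=3: π = [0.3591, 0.3760, 0.2649], E[r] = 1.1618, γ^t·E[r] = 0.846952, running G = 5.028292
t=4: π = [0.3547, 0.3752, 0.2701], E[r] = 1.1667, γ^t·E[r] = 0.765446, running G = 5.793738

G = 5.7937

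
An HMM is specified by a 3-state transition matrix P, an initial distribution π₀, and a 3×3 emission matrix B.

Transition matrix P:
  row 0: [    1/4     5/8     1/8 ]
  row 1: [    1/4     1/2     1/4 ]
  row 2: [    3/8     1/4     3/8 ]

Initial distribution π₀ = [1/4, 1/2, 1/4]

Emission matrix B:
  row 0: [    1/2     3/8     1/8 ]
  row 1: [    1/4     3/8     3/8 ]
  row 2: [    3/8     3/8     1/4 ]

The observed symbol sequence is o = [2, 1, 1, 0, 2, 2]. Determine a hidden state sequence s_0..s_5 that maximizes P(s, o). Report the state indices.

path = [1, 1, 1, 0, 1, 1]

t=0: δ = [3.125e-02, 1.875e-01, 6.250e-02]  (obs o_0=2)
t=1: δ = [1.758e-02, 3.516e-02, 1.758e-02]  ψ = [1, 1, 1]  (obs o_1=1)
t=2: δ = [3.296e-03, 6.592e-03, 3.296e-03]  ψ = [1, 1, 1]  (obs o_2=1)
t=3: δ = [8.240e-04, 8.240e-04, 6.180e-04]  ψ = [1, 1, 1]  (obs o_3=0)
t=4: δ = [2.897e-05, 1.931e-04, 5.794e-05]  ψ = [2, 0, 2]  (obs o_4=2)
t=5: δ = [6.035e-06, 3.621e-05, 1.207e-05]  ψ = [1, 1, 1]  (obs o_5=2)
backtrack: best end state = 1; path = [1, 1, 1, 0, 1, 1]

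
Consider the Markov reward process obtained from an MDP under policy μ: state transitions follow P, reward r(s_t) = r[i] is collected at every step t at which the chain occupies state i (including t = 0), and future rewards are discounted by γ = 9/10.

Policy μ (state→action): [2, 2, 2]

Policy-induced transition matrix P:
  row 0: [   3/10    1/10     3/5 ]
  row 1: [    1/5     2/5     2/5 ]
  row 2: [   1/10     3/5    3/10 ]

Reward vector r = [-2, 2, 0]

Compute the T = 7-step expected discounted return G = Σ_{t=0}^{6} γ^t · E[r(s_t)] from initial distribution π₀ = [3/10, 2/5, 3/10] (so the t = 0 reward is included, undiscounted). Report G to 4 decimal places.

t=0: π = [0.3000, 0.4000, 0.3000], E[r] = 0.2000, γ^t·E[r] = 0.200000, running G = 0.200000
t=1: π = [0.2000, 0.3700, 0.4300], E[r] = 0.3400, γ^t·E[r] = 0.306000, running G = 0.506000
t=2: π = [0.1770, 0.4260, 0.3970], E[r] = 0.4980, γ^t·E[r] = 0.403380, running G = 0.909380
t=3: π = [0.1780, 0.4263, 0.3957], E[r] = 0.4966, γ^t·E[r] = 0.362021, running G = 1.271401
t=4: π = [0.1782, 0.4257, 0.3960], E[r] = 0.4950, γ^t·E[r] = 0.324783, running G = 1.596184
t=5: π = [0.1782, 0.4257, 0.3960], E[r] = 0.4950, γ^t·E[r] = 0.292313, running G = 1.888497
t=6: π = [0.1782, 0.4257, 0.3960], E[r] = 0.4950, γ^t·E[r] = 0.263090, running G = 2.151586

G = 2.1516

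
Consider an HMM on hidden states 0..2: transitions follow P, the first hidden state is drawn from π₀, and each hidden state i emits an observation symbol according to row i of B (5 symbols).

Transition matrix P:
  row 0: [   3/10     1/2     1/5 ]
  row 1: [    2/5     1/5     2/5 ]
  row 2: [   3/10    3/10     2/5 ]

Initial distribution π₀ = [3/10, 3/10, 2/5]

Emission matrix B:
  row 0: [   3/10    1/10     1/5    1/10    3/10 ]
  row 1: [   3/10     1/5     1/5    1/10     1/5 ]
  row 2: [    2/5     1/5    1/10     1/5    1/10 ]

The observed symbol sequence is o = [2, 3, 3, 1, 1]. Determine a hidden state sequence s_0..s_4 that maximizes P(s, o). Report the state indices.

path = [1, 2, 2, 2, 2]

t=0: δ = [6.000e-02, 6.000e-02, 4.000e-02]  (obs o_0=2)
t=1: δ = [2.400e-03, 3.000e-03, 4.800e-03]  ψ = [1, 0, 1]  (obs o_1=3)
t=2: δ = [1.440e-04, 1.440e-04, 3.840e-04]  ψ = [2, 2, 2]  (obs o_2=3)
t=3: δ = [1.152e-05, 2.304e-05, 3.072e-05]  ψ = [2, 2, 2]  (obs o_3=1)
t=4: δ = [9.216e-07, 1.843e-06, 2.458e-06]  ψ = [1, 2, 2]  (obs o_4=1)
backtrack: best end state = 2; path = [1, 2, 2, 2, 2]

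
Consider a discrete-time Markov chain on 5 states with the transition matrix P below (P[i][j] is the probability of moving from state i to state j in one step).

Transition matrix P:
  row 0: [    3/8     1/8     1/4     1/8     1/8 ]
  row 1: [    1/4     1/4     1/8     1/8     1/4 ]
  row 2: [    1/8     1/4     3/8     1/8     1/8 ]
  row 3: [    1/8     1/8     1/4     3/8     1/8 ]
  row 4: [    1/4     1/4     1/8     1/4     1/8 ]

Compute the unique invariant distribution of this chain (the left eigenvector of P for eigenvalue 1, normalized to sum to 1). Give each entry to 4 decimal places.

Balance equations π_j = Σ_i π_i·P[i][j]:
  π_0 = 3/8·π_0 + 1/4·π_1 + 1/8·π_2 + 1/8·π_3 + 1/4·π_4
  π_1 = 1/8·π_0 + 1/4·π_1 + 1/4·π_2 + 1/8·π_3 + 1/4·π_4
  π_2 = 1/4·π_0 + 1/8·π_1 + 3/8·π_2 + 1/4·π_3 + 1/8·π_4
  π_3 = 1/8·π_0 + 1/8·π_1 + 1/8·π_2 + 3/8·π_3 + 1/4·π_4
  normalize: π_0 + π_1 + π_2 + π_3 + π_4 = 1
Solving the linear system gives exactly π = [177/788, 39/197, 93/394, 151/788, 59/394].

π = [0.2246, 0.1980, 0.2360, 0.1916, 0.1497]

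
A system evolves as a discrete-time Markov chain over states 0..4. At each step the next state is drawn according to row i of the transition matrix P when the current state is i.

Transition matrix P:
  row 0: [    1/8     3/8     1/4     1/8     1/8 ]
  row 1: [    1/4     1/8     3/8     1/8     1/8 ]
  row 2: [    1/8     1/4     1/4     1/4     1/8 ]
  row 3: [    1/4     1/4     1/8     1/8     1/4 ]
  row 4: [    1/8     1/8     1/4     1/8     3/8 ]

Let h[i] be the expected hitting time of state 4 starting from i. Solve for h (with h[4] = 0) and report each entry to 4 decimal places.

First-step conditioning: h[4] = 0; for i ≠ 4, h[i] = 1 + Σ_k P[i][k]·h[k].
  h[0] = 1 + 1/8·h[0] + 3/8·h[1] + 1/4·h[2] + 1/8·h[3]
  h[1] = 1 + 1/4·h[0] + 1/8·h[1] + 3/8·h[2] + 1/8·h[3]
  h[2] = 1 + 1/8·h[0] + 1/4·h[1] + 1/4·h[2] + 1/4·h[3]
  h[3] = 1 + 1/4·h[0] + 1/4·h[1] + 1/8·h[2] + 1/8·h[3]
Solving the 4×4 linear system over states ≠ 4 gives exactly h = [5272/763, 752/109, 5192/763, 4624/763, 0] (h[4] = 0 is the target).

h = [6.9096, 6.8991, 6.8047, 6.0603, 0.0000]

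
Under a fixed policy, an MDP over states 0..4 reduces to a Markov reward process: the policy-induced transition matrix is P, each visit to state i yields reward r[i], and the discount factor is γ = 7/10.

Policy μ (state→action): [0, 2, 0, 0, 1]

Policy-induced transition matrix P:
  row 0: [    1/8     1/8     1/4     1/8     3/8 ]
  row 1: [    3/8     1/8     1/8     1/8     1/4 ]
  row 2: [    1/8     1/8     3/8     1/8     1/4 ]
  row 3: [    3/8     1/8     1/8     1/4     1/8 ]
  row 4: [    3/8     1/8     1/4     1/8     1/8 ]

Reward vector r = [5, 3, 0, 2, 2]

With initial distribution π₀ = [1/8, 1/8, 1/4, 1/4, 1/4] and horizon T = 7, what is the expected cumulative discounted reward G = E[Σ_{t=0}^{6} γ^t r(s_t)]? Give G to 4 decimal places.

G = 6.9852

t=0: π = [0.1250, 0.1250, 0.2500, 0.2500, 0.2500], E[r] = 2.0000, γ^t·E[r] = 2.000000, running G = 2.000000
t=1: π = [0.2813, 0.1250, 0.2344, 0.1563, 0.2031], E[r] = 2.5000, γ^t·E[r] = 1.750000, running G = 3.750000
t=2: π = [0.2461, 0.1250, 0.2441, 0.1445, 0.2402], E[r] = 2.3750, γ^t·E[r] = 1.163750, running G = 4.913750
t=3: π = [0.2524, 0.1250, 0.2468, 0.1431, 0.2327], E[r] = 2.3887, γ^t·E[r] = 0.819314, running G = 5.733064
t=4: π = [0.2502, 0.1250, 0.2473, 0.1429, 0.2346], E[r] = 2.3809, γ^t·E[r] = 0.571644, running G = 6.304709
t=5: π = [0.2506, 0.1250, 0.2474, 0.1429, 0.2341], E[r] = 2.3820, γ^t·E[r] = 0.400341, running G = 6.705050
t=6: π = [0.2505, 0.1250, 0.2474, 0.1429, 0.2342], E[r] = 2.3816, γ^t·E[r] = 0.280189, running G = 6.985239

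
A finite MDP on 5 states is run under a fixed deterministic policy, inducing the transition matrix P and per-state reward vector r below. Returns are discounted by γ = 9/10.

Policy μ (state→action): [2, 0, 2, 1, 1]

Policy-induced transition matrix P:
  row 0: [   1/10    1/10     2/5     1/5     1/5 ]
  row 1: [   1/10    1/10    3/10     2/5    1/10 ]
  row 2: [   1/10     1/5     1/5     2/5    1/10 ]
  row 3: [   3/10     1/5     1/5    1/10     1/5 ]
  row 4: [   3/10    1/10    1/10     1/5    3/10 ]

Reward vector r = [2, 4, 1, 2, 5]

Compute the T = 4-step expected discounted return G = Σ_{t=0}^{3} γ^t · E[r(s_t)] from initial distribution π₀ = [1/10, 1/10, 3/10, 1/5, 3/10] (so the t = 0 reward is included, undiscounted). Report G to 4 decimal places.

t=0: π = [0.1000, 0.1000, 0.3000, 0.2000, 0.3000], E[r] = 2.8000, γ^t·E[r] = 2.800000, running G = 2.800000
t=1: π = [0.2000, 0.1500, 0.2000, 0.2600, 0.1900], E[r] = 2.6700, γ^t·E[r] = 2.403000, running G = 5.203000
t=2: π = [0.1900, 0.1460, 0.2360, 0.2440, 0.1840], E[r] = 2.6080, γ^t·E[r] = 2.112480, running G = 7.315480
t=3: π = [0.1856, 0.1480, 0.2342, 0.2520, 0.1802], E[r] = 2.6024, γ^t·E[r] = 1.897150, running G = 9.212630

G = 9.2126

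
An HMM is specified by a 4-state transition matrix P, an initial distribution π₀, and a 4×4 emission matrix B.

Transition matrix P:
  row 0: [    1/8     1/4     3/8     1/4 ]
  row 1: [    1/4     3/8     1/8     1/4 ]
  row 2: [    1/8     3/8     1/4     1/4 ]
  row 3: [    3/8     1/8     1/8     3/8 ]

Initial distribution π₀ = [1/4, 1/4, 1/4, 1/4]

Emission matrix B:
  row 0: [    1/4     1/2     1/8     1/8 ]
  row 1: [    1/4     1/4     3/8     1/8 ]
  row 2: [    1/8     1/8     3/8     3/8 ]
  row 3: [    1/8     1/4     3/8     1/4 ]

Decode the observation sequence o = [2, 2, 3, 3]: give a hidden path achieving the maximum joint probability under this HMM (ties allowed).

t=0: δ = [3.125e-02, 9.375e-02, 9.375e-02, 9.375e-02]  (obs o_0=2)
t=1: δ = [4.395e-03, 1.318e-02, 8.789e-03, 1.318e-02]  ψ = [3, 1, 2, 3]  (obs o_1=2)
t=2: δ = [6.180e-04, 6.180e-04, 8.240e-04, 1.236e-03]  ψ = [3, 1, 2, 3]  (obs o_2=3)
t=3: δ = [5.794e-05, 3.862e-05, 8.690e-05, 1.159e-04]  ψ = [3, 2, 0, 3]  (obs o_3=3)
backtrack: best end state = 3; path = [3, 3, 3, 3]

path = [3, 3, 3, 3]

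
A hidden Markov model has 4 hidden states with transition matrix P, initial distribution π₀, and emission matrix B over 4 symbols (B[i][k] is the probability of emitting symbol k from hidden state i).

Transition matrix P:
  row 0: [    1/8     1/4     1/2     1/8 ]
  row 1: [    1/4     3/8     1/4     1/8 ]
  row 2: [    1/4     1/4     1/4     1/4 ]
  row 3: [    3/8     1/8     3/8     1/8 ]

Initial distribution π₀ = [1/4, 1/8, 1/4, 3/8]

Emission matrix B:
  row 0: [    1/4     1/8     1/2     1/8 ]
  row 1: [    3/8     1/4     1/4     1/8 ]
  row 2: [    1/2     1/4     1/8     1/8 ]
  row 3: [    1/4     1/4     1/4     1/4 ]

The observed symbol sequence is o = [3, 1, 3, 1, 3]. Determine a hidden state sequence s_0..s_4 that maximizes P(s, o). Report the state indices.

t=0: δ = [3.125e-02, 1.562e-02, 3.125e-02, 9.375e-02]  (obs o_0=3)
t=1: δ = [4.395e-03, 2.930e-03, 8.789e-03, 2.930e-03]  ψ = [3, 3, 3, 3]  (obs o_1=1)
t=2: δ = [2.747e-04, 2.747e-04, 2.747e-04, 5.493e-04]  ψ = [2, 2, 0, 2]  (obs o_2=3)
t=3: δ = [2.575e-05, 2.575e-05, 5.150e-05, 1.717e-05]  ψ = [3, 1, 3, 2]  (obs o_3=1)
t=4: δ = [1.609e-06, 1.609e-06, 1.609e-06, 3.219e-06]  ψ = [2, 2, 0, 2]  (obs o_4=3)
backtrack: best end state = 3; path = [3, 2, 3, 2, 3]

path = [3, 2, 3, 2, 3]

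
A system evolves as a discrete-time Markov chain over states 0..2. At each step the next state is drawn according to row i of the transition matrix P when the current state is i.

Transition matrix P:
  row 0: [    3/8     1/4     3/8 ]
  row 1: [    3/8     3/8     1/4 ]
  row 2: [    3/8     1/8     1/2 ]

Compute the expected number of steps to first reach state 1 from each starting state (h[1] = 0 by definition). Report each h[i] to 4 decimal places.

First-step conditioning: h[1] = 0; for i ≠ 1, h[i] = 1 + Σ_k P[i][k]·h[k].
  h[0] = 1 + 3/8·h[0] + 3/8·h[2]
  h[2] = 1 + 3/8·h[0] + 1/2·h[2]
Solving the 2×2 linear system over states ≠ 1 gives exactly h = [56/11, 0, 64/11] (h[1] = 0 is the target).

h = [5.0909, 0.0000, 5.8182]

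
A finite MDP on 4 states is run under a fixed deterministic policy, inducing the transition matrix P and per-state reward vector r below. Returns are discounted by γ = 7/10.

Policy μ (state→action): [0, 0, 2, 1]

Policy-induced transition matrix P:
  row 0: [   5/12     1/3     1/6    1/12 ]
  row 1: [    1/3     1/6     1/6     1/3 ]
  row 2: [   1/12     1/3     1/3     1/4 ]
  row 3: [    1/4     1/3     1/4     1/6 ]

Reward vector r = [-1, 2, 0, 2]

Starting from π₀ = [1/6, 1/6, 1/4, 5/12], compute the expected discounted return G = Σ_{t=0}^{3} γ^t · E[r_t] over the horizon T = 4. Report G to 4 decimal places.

t=0: π = [0.1667, 0.1667, 0.2500, 0.4167], E[r] = 1.0000, γ^t·E[r] = 1.000000, running G = 1.000000
t=1: π = [0.2500, 0.3056, 0.2431, 0.2014], E[r] = 0.7639, γ^t·E[r] = 0.534722, running G = 1.534722
t=2: π = [0.2766, 0.2824, 0.2240, 0.2170], E[r] = 0.7222, γ^t·E[r] = 0.353889, running G = 1.888611
t=3: π = [0.2823, 0.2863, 0.2221, 0.2093], E[r] = 0.7089, γ^t·E[r] = 0.243157, running G = 2.131768

G = 2.1318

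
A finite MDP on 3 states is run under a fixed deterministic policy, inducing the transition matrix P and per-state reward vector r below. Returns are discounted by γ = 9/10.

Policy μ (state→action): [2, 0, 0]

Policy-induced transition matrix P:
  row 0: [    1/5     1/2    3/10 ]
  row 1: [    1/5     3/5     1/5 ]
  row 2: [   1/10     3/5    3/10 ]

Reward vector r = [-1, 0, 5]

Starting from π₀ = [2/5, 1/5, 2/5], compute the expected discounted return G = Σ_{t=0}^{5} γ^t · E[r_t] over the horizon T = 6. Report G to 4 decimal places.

G = 5.6050

t=0: π = [0.4000, 0.2000, 0.4000], E[r] = 1.6000, γ^t·E[r] = 1.600000, running G = 1.600000
t=1: π = [0.1600, 0.5600, 0.2800], E[r] = 1.2400, γ^t·E[r] = 1.116000, running G = 2.716000
t=2: π = [0.1720, 0.5840, 0.2440], E[r] = 1.0480, γ^t·E[r] = 0.848880, running G = 3.564880
t=3: π = [0.1756, 0.5828, 0.2416], E[r] = 1.0324, γ^t·E[r] = 0.752620, running G = 4.317500
t=4: π = [0.1758, 0.5824, 0.2417], E[r] = 1.0328, γ^t·E[r] = 0.677594, running G = 4.995093
t=5: π = [0.1758, 0.5824, 0.2418], E[r] = 1.0330, γ^t·E[r] = 0.609948, running G = 5.605041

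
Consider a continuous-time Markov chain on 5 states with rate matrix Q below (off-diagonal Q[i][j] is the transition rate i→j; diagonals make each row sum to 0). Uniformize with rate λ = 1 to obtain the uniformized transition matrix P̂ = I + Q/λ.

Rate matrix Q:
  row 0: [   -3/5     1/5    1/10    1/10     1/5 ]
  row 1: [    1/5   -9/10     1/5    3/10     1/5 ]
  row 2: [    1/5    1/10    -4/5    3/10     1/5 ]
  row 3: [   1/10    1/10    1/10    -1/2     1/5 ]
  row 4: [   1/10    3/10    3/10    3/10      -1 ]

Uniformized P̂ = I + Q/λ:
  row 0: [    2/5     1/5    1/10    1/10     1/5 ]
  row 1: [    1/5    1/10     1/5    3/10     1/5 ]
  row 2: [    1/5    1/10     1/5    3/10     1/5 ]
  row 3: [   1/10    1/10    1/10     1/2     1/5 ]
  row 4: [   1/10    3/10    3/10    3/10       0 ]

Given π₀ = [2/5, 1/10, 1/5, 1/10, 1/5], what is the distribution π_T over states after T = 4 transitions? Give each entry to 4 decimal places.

π = [0.1907, 0.1528, 0.1653, 0.3244, 0.1667]

t=0: π = [0.4000, 0.1000, 0.2000, 0.1000, 0.2000]
t=1: π = [0.2500, 0.1800, 0.1700, 0.2400, 0.1600]
t=2: π = [0.2100, 0.1570, 0.1670, 0.2980, 0.1680]
t=3: π = [0.1954, 0.1546, 0.1660, 0.3176, 0.1664]
t=4: π = [0.1907, 0.1528, 0.1653, 0.3244, 0.1667]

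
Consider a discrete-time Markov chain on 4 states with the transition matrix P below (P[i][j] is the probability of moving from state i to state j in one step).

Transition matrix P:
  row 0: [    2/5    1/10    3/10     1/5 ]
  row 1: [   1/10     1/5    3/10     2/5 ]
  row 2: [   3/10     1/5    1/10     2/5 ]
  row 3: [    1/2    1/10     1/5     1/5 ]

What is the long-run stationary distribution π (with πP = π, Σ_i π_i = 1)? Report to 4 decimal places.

Balance equations π_j = Σ_i π_i·P[i][j]:
  π_0 = 2/5·π_0 + 1/10·π_1 + 3/10·π_2 + 1/2·π_3
  π_1 = 1/10·π_0 + 1/5·π_1 + 1/5·π_2 + 1/10·π_3
  π_2 = 3/10·π_0 + 3/10·π_1 + 1/10·π_2 + 1/5·π_3
  normalize: π_0 + π_1 + π_2 + π_3 = 1
Solving the linear system gives exactly π = [4/11, 3/22, 5/22, 3/11].

π = [0.3636, 0.1364, 0.2273, 0.2727]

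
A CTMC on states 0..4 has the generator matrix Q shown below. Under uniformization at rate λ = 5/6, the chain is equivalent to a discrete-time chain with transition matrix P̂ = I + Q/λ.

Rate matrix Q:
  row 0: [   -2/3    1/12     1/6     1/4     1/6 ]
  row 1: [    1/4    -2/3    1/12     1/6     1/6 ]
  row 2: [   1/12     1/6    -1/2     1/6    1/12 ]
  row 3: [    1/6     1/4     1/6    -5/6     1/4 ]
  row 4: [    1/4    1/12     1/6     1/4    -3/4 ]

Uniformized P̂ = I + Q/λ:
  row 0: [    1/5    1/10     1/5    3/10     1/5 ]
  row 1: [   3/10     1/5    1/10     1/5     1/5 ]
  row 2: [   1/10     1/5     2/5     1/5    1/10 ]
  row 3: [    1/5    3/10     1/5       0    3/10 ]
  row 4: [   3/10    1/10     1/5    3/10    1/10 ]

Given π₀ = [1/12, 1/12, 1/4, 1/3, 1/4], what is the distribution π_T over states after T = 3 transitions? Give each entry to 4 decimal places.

t=0: π = [0.0833, 0.0833, 0.2500, 0.3333, 0.2500]
t=1: π = [0.2083, 0.2000, 0.2417, 0.1667, 0.1833]
t=2: π = [0.2142, 0.1775, 0.2283, 0.2058, 0.1742]
t=3: π = [0.2123, 0.1818, 0.2279, 0.1977, 0.1803]

π = [0.2123, 0.1818, 0.2279, 0.1977, 0.1803]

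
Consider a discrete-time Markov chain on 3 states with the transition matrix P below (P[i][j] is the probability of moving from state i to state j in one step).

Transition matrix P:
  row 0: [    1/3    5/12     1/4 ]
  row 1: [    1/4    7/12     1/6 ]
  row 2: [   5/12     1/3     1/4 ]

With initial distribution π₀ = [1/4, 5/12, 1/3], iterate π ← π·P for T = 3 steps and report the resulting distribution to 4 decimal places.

t=0: π = [0.2500, 0.4167, 0.3333]
t=1: π = [0.3264, 0.4583, 0.2153]
t=2: π = [0.3131, 0.4751, 0.2118]
t=3: π = [0.3114, 0.4782, 0.2104]

π = [0.3114, 0.4782, 0.2104]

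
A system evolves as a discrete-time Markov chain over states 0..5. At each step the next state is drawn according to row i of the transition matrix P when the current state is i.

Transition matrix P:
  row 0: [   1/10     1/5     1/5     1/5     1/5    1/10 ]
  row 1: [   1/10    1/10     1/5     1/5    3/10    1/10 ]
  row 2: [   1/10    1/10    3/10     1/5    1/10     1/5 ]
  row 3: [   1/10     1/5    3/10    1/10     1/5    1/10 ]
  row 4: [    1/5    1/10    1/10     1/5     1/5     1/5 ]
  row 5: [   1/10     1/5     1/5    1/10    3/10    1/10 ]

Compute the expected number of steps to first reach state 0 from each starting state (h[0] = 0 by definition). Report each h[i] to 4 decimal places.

First-step conditioning: h[0] = 0; for i ≠ 0, h[i] = 1 + Σ_k P[i][k]·h[k].
  h[1] = 1 + 1/10·h[1] + 1/5·h[2] + 1/5·h[3] + 3/10·h[4] + 1/10·h[5]
  h[2] = 1 + 1/10·h[1] + 3/10·h[2] + 1/5·h[3] + 1/10·h[4] + 1/5·h[5]
  h[3] = 1 + 1/5·h[1] + 3/10·h[2] + 1/10·h[3] + 1/5·h[4] + 1/10·h[5]
  h[4] = 1 + 1/10·h[1] + 1/10·h[2] + 1/5·h[3] + 1/5·h[4] + 1/5·h[5]
  h[5] = 1 + 1/5·h[1] + 1/5·h[2] + 1/10·h[3] + 3/10·h[4] + 1/10·h[5]
Solving the 5×5 linear system over states ≠ 0 gives exactly h = [0, 106710/12997, 108900/12997, 107810/12997, 96800/12997, 2600/317] (h[0] = 0 is the target).

h = [0.0000, 8.2104, 8.3789, 8.2950, 7.4479, 8.2019]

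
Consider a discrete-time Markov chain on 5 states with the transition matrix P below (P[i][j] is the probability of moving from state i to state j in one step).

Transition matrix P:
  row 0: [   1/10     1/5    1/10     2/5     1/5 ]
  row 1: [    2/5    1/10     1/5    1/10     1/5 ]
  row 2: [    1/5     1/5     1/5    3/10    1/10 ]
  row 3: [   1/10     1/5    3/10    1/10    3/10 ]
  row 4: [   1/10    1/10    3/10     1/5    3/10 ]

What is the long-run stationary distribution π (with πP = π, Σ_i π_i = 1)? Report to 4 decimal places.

π = [0.1712, 0.1617, 0.2269, 0.2189, 0.2213]

Balance equations π_j = Σ_i π_i·P[i][j]:
  π_0 = 1/10·π_0 + 2/5·π_1 + 1/5·π_2 + 1/10·π_3 + 1/10·π_4
  π_1 = 1/5·π_0 + 1/10·π_1 + 1/5·π_2 + 1/5·π_3 + 1/10·π_4
  π_2 = 1/10·π_0 + 1/5·π_1 + 1/5·π_2 + 3/10·π_3 + 3/10·π_4
  π_3 = 2/5·π_0 + 1/10·π_1 + 3/10·π_2 + 1/10·π_3 + 1/5·π_4
  normalize: π_0 + π_1 + π_2 + π_3 + π_4 = 1
Solving the linear system gives exactly π = [1045/6104, 141/872, 1385/6104, 167/763, 193/872].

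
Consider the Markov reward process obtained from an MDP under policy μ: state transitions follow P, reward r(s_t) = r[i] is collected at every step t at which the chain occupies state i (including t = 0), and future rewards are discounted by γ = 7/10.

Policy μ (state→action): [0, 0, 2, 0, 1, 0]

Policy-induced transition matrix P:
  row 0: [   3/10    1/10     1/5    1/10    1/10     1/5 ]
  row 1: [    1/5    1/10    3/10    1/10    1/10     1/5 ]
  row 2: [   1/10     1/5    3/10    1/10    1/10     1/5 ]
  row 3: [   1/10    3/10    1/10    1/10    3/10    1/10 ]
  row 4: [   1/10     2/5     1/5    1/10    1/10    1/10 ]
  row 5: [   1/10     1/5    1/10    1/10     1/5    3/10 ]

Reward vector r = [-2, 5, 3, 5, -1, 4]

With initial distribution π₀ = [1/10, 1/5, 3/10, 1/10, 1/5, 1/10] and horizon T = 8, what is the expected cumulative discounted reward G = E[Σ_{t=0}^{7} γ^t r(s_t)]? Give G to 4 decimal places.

G = 7.8117

t=0: π = [0.1000, 0.2000, 0.3000, 0.1000, 0.2000, 0.1000], E[r] = 2.4000, γ^t·E[r] = 2.400000, running G = 2.400000
t=1: π = [0.1400, 0.2200, 0.2300, 0.1000, 0.1300, 0.1800], E[r] = 2.6000, γ^t·E[r] = 1.820000, running G = 4.220000
t=2: π = [0.1500, 0.2000, 0.2170, 0.1000, 0.1380, 0.1950], E[r] = 2.4930, γ^t·E[r] = 1.221570, running G = 5.441570
t=3: π = [0.1500, 0.2026, 0.2122, 0.1000, 0.1395, 0.1957], E[r] = 2.4929, γ^t·E[r] = 0.855065, running G = 6.296635
t=4: π = [0.1503, 0.2026, 0.2119, 0.1000, 0.1396, 0.1956], E[r] = 2.4913, γ^t·E[r] = 0.598166, running G = 6.894801
t=5: π = [0.1503, 0.2026, 0.2119, 0.1000, 0.1396, 0.1956], E[r] = 2.4910, γ^t·E[r] = 0.418667, running G = 7.313467
t=6: π = [0.1503, 0.2026, 0.2119, 0.1000, 0.1396, 0.1956], E[r] = 2.4910, γ^t·E[r] = 0.293060, running G = 7.606527
t=7: π = [0.1503, 0.2026, 0.2119, 0.1000, 0.1396, 0.1956], E[r] = 2.4910, γ^t·E[r] = 0.205142, running G = 7.811669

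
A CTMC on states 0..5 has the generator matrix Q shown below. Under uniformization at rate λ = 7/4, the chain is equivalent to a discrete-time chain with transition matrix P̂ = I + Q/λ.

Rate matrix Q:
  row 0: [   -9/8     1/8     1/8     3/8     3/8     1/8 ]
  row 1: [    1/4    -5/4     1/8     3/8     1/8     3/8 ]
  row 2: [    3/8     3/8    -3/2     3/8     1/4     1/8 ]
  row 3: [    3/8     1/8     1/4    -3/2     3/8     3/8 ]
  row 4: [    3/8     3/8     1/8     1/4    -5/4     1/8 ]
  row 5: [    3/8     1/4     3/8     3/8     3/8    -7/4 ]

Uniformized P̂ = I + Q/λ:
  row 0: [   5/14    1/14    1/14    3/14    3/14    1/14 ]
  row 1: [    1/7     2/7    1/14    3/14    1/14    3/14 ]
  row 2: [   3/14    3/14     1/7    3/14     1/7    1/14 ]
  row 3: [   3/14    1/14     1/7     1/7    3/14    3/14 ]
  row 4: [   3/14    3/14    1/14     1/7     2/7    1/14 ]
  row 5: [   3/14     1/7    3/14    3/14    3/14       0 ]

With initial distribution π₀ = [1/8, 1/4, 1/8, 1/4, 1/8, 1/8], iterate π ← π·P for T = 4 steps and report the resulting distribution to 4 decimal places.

t=0: π = [0.1250, 0.2500, 0.1250, 0.2500, 0.1250, 0.1250]
t=1: π = [0.2143, 0.1696, 0.1161, 0.1875, 0.1786, 0.1339]
t=2: π = [0.2328, 0.1594, 0.1122, 0.1881, 0.1945, 0.1129]
t=3: π = [0.2362, 0.1575, 0.1090, 0.1870, 0.1974, 0.1130]
t=4: π = [0.2368, 0.1570, 0.1087, 0.1868, 0.1981, 0.1126]

π = [0.2368, 0.1570, 0.1087, 0.1868, 0.1981, 0.1126]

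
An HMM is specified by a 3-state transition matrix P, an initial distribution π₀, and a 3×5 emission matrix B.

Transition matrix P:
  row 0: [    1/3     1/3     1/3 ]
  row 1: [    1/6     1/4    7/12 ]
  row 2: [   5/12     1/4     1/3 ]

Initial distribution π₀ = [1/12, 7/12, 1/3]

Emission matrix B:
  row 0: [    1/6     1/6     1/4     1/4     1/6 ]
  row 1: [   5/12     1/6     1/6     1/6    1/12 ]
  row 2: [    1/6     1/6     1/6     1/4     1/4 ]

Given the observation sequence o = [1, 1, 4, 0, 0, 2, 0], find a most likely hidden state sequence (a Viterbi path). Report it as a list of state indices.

t=0: δ = [1.389e-02, 9.722e-02, 5.556e-02]  (obs o_0=1)
t=1: δ = [3.858e-03, 4.051e-03, 9.452e-03]  ψ = [2, 1, 1]  (obs o_1=1)
t=2: δ = [6.564e-04, 1.969e-04, 7.877e-04]  ψ = [2, 2, 2]  (obs o_2=4)
t=3: δ = [5.470e-05, 9.117e-05, 4.376e-05]  ψ = [2, 0, 2]  (obs o_3=0)
t=4: δ = [3.039e-06, 9.497e-06, 8.863e-06]  ψ = [0, 1, 1]  (obs o_4=0)
t=5: δ = [9.233e-07, 3.957e-07, 9.233e-07]  ψ = [2, 1, 1]  (obs o_5=2)
t=6: δ = [6.412e-08, 1.282e-07, 5.129e-08]  ψ = [2, 0, 0]  (obs o_6=0)
backtrack: best end state = 1; path = [1, 2, 0, 1, 2, 0, 1]

path = [1, 2, 0, 1, 2, 0, 1]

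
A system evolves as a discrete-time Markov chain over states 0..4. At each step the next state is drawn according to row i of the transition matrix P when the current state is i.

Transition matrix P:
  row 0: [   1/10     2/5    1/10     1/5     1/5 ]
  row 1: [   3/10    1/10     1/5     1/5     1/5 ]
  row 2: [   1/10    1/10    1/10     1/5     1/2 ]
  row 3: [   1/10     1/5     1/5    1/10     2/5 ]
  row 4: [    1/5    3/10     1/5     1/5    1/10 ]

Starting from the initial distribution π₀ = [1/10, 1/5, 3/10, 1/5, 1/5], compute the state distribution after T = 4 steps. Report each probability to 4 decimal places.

π = [0.1701, 0.2218, 0.1663, 0.1818, 0.2601]

t=0: π = [0.1000, 0.2000, 0.3000, 0.2000, 0.2000]
t=1: π = [0.1600, 0.1900, 0.1600, 0.1800, 0.3100]
t=2: π = [0.1690, 0.2280, 0.1680, 0.1820, 0.2530]
t=3: π = [0.1709, 0.2195, 0.1663, 0.1818, 0.2615]
t=4: π = [0.1701, 0.2218, 0.1663, 0.1818, 0.2601]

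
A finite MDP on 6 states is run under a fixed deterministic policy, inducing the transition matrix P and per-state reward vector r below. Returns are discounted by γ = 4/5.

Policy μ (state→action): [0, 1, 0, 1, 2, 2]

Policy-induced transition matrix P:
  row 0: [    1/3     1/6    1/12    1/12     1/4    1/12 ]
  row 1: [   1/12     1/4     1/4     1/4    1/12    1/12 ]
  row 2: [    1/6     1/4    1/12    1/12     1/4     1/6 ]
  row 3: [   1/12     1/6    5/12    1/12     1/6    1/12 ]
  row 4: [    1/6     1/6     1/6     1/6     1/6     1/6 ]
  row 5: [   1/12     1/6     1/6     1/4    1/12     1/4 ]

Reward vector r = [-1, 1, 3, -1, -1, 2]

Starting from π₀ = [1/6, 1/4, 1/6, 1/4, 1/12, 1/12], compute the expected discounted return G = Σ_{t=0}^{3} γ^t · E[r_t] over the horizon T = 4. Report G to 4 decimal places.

t=0: π = [0.1667, 0.2500, 0.1667, 0.2500, 0.0833, 0.0833], E[r] = 0.4167, γ^t·E[r] = 0.416667, running G = 0.416667
t=1: π = [0.1458, 0.2014, 0.2222, 0.1458, 0.1667, 0.1181], E[r] = 0.6458, γ^t·E[r] = 0.516667, running G = 0.933333
t=2: π = [0.1522, 0.2020, 0.1892, 0.1505, 0.1707, 0.1354], E[r] = 0.5671, γ^t·E[r] = 0.362963, running G = 1.296296
t=3: π = [0.1514, 0.1993, 0.1927, 0.1538, 0.1670, 0.1359], E[r] = 0.5769, γ^t·E[r] = 0.295358, running G = 1.591654

G = 1.5917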